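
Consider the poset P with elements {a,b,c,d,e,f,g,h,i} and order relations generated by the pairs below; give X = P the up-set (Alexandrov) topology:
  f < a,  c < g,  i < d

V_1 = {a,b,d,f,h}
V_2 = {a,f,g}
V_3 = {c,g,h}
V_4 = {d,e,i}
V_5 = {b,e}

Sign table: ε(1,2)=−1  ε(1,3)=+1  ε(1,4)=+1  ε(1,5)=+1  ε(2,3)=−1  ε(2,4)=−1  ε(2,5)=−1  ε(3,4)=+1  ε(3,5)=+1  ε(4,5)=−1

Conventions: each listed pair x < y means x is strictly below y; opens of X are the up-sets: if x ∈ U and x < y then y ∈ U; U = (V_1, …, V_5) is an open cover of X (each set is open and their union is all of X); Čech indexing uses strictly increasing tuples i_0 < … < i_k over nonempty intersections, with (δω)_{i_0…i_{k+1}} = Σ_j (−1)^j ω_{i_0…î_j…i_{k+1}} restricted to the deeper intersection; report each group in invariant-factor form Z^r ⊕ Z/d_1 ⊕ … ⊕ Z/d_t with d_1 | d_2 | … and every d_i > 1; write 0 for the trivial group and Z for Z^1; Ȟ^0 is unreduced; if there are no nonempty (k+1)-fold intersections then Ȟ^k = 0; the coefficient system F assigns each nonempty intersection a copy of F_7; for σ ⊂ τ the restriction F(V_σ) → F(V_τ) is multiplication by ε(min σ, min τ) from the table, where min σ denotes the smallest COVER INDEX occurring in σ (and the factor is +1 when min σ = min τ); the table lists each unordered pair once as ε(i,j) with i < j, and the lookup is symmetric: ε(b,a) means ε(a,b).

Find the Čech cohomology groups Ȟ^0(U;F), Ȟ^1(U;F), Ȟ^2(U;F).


nerve of the cover:
  V12={a,f} V13={h} V14={d} V15={b} V23={g} V45={e}
C dims 5,6; δ0: rk_F7 5
Ȟ^0 = (5 − 5) − 0 = 0, so Ȟ^0 ≅ 0
Ȟ^1 = (6 − 0) − 5 = 1, so Ȟ^1 ≅ Z/7
Ȟ^2 = (0 − 0) − 0 = 0, so Ȟ^2 ≅ 0

Ȟ^0(U;F) ≅ 0, Ȟ^1(U;F) ≅ Z/7 and Ȟ^2(U;F) ≅ 0


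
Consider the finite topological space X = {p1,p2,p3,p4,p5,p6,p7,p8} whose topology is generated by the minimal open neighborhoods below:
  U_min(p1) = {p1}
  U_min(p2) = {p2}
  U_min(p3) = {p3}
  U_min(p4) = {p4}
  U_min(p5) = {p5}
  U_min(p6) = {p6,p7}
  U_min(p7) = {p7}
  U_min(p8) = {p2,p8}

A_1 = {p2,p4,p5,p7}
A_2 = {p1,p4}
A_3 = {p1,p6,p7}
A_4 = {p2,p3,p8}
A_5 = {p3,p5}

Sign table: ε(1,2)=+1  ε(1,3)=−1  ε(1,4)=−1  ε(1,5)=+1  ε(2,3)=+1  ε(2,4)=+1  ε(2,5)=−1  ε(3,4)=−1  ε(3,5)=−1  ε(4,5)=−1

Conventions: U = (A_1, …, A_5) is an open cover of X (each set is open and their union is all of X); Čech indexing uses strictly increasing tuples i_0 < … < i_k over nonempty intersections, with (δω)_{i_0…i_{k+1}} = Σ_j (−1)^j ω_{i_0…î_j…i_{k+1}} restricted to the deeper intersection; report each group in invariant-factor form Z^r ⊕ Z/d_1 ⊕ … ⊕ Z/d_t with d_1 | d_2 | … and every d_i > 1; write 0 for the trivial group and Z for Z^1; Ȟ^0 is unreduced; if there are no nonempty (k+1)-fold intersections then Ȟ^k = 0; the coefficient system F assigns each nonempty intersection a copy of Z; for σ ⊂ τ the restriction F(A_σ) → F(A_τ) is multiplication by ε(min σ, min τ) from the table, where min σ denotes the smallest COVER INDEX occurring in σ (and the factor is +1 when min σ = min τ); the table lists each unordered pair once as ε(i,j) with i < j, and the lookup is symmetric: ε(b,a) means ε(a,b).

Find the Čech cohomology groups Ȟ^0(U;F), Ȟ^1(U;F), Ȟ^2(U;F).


cover nerve:
  A12={p4} A13={p7} A14={p2} A15={p5} A23={p1} A45={p3}
C dims 5,6; δ0: rk 5, SNF 1^4·2
Ȟ^0: (5−5)−0=0 ⇒ 0
Ȟ^1: (6−0)−5=1 plus torsion [2] ⇒ Z ⊕ Z/2
Ȟ^2: (0−0)−0=0 ⇒ 0

Ȟ^0 = 0, Ȟ^1 = Z ⊕ Z/2 and Ȟ^2 = 0


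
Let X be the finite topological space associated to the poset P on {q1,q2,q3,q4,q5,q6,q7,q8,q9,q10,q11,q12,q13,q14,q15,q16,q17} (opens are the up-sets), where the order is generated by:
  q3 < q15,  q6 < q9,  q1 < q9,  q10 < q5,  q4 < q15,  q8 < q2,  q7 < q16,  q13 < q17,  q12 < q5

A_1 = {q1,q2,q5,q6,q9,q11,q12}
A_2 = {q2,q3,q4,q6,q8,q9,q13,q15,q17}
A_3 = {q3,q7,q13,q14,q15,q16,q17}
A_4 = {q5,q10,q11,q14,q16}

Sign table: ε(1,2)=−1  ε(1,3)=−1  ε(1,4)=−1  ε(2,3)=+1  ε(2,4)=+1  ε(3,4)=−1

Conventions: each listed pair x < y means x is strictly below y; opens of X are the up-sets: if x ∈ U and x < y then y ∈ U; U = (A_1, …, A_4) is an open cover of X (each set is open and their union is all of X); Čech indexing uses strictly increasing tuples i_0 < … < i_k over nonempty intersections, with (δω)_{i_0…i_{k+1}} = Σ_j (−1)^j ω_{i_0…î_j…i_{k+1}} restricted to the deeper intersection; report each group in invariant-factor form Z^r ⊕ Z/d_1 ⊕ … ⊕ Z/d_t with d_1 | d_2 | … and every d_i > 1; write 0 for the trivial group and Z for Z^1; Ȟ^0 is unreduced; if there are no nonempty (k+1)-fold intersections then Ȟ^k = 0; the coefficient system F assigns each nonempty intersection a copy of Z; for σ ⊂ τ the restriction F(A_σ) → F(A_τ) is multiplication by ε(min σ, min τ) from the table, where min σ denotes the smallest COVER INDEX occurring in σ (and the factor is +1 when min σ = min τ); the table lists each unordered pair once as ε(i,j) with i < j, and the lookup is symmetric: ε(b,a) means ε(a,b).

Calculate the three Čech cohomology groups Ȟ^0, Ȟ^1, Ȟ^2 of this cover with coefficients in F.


Ȟ^0 = 0, Ȟ^1 = Z/2 and Ȟ^2 = 0

nerve of the cover:
  A12={q2,q6,q9} A14={q5,q11} A23={q3,q13,q15,q17} A34={q14,q16}
C dims 4,4; δ0: rk 4, SNF 1^3·2
Ȟ^0 = (4 − 4) − 0 = 0, so Ȟ^0 ≅ 0
Ȟ^1 = (4 − 0) − 4 = 0 plus torsion [2], so Ȟ^1 ≅ Z/2
Ȟ^2 = (0 − 0) − 0 = 0, so Ȟ^2 ≅ 0


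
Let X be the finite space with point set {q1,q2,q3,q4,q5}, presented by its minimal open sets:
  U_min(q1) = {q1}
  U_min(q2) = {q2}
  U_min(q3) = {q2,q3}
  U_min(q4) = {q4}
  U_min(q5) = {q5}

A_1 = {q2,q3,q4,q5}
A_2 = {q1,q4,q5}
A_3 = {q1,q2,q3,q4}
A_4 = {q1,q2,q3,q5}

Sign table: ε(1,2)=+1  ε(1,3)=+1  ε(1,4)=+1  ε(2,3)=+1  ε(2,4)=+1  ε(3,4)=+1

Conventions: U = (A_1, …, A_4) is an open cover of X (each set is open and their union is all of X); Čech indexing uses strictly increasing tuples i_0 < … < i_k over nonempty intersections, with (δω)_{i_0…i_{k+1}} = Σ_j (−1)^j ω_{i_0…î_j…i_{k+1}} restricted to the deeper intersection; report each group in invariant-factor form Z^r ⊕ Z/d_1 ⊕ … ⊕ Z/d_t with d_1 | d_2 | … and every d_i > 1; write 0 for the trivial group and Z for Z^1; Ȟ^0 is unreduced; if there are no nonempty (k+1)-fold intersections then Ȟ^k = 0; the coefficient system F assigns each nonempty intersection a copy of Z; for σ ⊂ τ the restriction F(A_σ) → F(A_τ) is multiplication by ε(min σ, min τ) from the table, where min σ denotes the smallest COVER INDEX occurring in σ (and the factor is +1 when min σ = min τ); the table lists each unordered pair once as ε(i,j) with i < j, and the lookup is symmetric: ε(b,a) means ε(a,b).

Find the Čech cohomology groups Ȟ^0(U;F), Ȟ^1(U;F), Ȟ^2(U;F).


nonempty overlaps:
  A12={q4,q5} A13={q2,q3,q4} A14={q2,q3,q5} A23={q1,q4} A24={q1,q5} A34={q1,q2,q3}
  A123={q4} A124={q5} A134={q2,q3} A234={q1}
C dims 4,6,4; δ0: rk 3, SNF 1^3; δ1: rk 3, SNF 1^3
degree 0: 4−3−0 = 1 → Ȟ^0 ≅ Z
degree 1: 6−3−3 = 0 → Ȟ^1 ≅ 0
degree 2: 4−0−3 = 1 → Ȟ^2 ≅ Z

Ȟ^0 ≅ Z; Ȟ^1 ≅ 0; Ȟ^2 ≅ Z


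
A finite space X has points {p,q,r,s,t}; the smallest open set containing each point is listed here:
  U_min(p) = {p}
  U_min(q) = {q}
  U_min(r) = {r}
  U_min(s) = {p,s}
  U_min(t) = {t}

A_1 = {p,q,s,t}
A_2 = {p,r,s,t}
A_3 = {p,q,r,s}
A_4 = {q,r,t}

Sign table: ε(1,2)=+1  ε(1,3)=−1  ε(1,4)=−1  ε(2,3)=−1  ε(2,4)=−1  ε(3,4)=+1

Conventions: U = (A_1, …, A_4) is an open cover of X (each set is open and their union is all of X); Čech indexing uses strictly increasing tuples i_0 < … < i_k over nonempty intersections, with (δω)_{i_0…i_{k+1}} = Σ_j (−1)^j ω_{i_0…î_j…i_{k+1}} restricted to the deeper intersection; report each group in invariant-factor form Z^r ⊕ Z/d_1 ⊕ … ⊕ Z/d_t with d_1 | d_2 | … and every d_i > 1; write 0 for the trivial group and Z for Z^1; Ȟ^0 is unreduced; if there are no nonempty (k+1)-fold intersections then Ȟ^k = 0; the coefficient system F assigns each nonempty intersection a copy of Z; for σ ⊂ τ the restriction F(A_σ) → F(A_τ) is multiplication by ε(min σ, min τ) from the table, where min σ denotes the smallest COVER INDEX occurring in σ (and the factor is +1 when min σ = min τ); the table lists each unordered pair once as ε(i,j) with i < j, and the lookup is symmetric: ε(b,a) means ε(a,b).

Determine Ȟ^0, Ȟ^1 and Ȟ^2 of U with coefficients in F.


nonempty overlaps:
  A12={p,s,t} A13={p,q,s} A14={q,t} A23={p,r,s} A24={r,t} A34={q,r}
  A123={p,s} A124={t} A134={q} A234={r}
C dims 4,6,4; δ0: rk 3, SNF 1^3; δ1: rk 3, SNF 1^3
degree 0: 4−3−0 = 1 → Ȟ^0 ≅ Z
degree 1: 6−3−3 = 0 → Ȟ^1 ≅ 0
degree 2: 4−0−3 = 1 → Ȟ^2 ≅ Z

Ȟ^0(U;F) ≅ Z, Ȟ^1(U;F) ≅ 0 and Ȟ^2(U;F) ≅ Z


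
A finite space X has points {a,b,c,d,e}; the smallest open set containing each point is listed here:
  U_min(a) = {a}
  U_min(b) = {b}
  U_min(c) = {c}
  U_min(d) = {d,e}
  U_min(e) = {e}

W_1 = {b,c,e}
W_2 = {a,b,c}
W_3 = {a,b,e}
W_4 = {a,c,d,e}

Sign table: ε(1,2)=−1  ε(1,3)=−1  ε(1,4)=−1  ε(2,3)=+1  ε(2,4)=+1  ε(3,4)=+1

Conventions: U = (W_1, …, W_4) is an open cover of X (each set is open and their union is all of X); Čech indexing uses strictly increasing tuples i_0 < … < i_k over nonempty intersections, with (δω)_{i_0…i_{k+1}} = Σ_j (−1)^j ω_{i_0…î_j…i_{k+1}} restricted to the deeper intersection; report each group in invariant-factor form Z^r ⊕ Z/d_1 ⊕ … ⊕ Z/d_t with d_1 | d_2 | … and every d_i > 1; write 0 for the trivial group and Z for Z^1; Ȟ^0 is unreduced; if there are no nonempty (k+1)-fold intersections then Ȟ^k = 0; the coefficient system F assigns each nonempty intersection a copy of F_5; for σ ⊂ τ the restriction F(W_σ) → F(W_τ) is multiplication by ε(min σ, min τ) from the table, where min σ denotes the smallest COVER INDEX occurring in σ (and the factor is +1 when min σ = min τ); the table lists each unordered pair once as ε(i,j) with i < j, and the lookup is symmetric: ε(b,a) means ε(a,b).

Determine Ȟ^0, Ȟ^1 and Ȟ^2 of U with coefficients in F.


Ȟ^0 ≅ Z/5,  Ȟ^1 ≅ 0,  Ȟ^2 ≅ Z/5

cover nerve:
  W12={b,c} W13={b,e} W14={c,e} W23={a,b} W24={a,c} W34={a,e}
  W123={b} W124={c} W134={e} W234={a}
C dims 4,6,4; δ0: rk_F5 3; δ1: rk_F5 3
Ȟ^0: (4−3)−0=1 ⇒ Z/5
Ȟ^1: (6−3)−3=0 ⇒ 0
Ȟ^2: (4−0)−3=1 ⇒ Z/5


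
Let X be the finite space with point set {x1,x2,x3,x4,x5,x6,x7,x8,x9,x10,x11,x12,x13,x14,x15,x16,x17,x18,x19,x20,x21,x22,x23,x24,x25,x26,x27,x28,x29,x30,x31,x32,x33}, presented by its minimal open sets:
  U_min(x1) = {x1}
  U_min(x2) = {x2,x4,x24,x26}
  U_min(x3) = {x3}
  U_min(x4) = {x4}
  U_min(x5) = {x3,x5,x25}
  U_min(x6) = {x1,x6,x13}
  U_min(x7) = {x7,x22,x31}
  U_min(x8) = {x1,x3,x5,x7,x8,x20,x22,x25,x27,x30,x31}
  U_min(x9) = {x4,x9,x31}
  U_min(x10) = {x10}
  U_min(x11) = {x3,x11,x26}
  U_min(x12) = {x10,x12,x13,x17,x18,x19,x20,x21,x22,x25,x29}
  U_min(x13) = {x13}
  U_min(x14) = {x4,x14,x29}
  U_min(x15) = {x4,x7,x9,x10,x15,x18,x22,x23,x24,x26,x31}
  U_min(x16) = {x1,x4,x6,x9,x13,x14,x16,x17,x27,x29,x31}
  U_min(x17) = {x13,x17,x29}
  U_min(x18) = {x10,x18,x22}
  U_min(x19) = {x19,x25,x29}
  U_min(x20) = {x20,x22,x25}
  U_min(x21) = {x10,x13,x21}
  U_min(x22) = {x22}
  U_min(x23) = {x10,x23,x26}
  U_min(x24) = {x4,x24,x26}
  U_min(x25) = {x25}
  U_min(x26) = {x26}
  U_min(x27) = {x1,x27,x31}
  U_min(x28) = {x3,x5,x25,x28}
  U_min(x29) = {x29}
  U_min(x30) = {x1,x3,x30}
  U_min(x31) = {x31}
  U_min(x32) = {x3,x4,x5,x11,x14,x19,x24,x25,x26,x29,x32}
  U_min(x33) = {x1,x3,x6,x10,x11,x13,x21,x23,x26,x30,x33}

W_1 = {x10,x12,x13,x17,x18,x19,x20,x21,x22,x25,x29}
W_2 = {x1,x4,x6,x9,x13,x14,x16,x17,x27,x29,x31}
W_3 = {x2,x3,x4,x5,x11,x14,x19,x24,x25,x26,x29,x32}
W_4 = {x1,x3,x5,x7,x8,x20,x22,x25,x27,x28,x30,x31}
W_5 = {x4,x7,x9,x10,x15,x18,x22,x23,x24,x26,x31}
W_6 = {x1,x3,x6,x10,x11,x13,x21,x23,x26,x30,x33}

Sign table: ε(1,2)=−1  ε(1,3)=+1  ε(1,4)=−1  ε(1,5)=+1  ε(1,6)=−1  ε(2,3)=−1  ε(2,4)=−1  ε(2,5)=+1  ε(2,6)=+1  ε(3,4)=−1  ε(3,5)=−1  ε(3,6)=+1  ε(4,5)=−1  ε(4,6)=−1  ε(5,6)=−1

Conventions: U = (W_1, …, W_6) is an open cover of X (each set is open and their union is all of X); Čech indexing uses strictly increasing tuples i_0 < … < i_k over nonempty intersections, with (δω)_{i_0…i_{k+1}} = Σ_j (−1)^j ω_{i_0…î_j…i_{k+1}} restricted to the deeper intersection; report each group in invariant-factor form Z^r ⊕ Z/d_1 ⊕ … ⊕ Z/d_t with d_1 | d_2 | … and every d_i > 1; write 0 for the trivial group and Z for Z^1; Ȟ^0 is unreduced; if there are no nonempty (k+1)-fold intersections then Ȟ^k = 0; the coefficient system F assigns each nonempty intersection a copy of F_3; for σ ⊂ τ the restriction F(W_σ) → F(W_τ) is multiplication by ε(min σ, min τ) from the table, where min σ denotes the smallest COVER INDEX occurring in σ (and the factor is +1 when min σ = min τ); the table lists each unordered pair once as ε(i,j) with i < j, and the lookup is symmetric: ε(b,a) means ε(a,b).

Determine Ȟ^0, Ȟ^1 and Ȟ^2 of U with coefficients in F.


Ȟ^0(U;F) ≅ 0, Ȟ^1(U;F) ≅ 0 and Ȟ^2(U;F) ≅ Z/3

nerve simplices:
  W12={x13,x17,x29} W13={x19,x25,x29} W14={x20,x22,x25} W15={x10,x18,x22} W16={x10,x13,x21} W23={x4,x14,x29} W24={x1,x27,x31} W25={x4,x9,x31} W26={x1,x6,x13} W34={x3,x5,x25} W35={x4,x24,x26} W36={x3,x11,x26} W45={x7,x22,x31} W46={x1,x3,x30} W56={x10,x23,x26}
  W123={x29} W126={x13} W134={x25} W145={x22} W156={x10} W235={x4} W245={x31} W246={x1} W346={x3} W356={x26}
C dims 6,15,10; δ0: rk_F3 6; δ1: rk_F3 9
degree 0: 6−6−0 = 0 → Ȟ^0 ≅ 0
degree 1: 15−9−6 = 0 → Ȟ^1 ≅ 0
degree 2: 10−0−9 = 1 → Ȟ^2 ≅ Z/3


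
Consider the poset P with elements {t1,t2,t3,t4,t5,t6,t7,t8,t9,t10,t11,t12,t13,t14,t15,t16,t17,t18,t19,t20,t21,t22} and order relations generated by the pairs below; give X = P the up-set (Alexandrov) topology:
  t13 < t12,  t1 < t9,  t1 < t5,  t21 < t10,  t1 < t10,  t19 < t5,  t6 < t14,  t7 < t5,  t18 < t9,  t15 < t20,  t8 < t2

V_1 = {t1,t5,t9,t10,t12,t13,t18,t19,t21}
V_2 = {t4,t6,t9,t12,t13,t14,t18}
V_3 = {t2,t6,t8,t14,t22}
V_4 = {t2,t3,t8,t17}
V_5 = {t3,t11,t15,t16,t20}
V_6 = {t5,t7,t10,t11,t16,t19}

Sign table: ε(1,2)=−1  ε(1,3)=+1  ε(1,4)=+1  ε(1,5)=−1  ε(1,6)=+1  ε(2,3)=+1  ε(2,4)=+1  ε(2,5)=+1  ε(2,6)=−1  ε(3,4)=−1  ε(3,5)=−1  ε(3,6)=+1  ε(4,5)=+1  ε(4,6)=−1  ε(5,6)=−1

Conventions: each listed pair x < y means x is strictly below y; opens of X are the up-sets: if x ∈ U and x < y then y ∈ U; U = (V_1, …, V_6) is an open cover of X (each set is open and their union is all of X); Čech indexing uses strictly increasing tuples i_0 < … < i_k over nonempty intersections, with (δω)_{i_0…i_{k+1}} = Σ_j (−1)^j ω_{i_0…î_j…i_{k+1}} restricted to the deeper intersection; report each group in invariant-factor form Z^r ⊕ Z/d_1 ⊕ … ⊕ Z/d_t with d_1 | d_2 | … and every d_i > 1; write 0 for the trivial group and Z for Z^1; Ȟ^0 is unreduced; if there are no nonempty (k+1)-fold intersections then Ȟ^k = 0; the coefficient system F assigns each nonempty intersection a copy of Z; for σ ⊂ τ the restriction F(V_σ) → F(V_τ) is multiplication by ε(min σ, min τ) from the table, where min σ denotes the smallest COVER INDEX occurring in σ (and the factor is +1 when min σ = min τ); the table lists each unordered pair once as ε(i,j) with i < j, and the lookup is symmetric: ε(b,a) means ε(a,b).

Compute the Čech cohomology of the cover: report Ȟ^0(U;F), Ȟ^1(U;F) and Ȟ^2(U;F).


nonempty intersections:
  V12={t9,t12,t13,t18} V16={t5,t10,t19} V23={t6,t14} V34={t2,t8} V45={t3} V56={t11,t16}
C dims 6,6; δ0: rk 6, SNF 1^5·2
Ȟ^0: (6−6)−0=0 ⇒ 0
Ȟ^1: (6−0)−6=0 plus torsion [2] ⇒ Z/2
Ȟ^2: (0−0)−0=0 ⇒ 0

Ȟ^0 = 0,  Ȟ^1 = Z/2,  Ȟ^2 = 0


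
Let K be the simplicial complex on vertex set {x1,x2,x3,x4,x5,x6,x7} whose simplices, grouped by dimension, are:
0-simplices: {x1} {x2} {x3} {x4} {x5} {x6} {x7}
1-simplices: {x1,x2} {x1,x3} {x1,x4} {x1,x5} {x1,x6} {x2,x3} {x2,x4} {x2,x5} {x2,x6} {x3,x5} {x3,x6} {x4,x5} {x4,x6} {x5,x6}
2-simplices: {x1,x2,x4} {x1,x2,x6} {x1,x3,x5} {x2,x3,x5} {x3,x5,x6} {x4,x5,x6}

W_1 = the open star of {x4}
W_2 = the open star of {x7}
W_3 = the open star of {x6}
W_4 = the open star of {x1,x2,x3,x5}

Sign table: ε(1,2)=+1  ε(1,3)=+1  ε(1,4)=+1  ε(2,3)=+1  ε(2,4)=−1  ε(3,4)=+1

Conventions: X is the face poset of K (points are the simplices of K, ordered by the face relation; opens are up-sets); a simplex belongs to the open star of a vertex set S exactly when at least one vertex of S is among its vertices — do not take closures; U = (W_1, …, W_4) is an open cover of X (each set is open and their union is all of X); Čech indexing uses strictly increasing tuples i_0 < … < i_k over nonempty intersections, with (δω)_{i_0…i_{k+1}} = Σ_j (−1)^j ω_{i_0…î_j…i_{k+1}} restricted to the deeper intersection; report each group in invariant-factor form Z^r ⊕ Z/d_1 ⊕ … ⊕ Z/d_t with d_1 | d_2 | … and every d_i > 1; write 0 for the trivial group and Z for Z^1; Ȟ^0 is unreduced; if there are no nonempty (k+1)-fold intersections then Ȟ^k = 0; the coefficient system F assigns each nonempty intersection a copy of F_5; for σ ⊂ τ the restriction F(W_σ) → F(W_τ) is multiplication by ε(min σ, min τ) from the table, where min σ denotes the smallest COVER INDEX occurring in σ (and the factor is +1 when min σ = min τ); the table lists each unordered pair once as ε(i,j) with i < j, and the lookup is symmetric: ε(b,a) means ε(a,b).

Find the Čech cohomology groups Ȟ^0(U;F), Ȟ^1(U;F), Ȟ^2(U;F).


nerve simplices:
  W1={{x4},{x1,x4},{x2,x4},{x4,x5},{x4,x6},{x1,x2,x4},{x4,x5,x6}} W2={{x7}} W3={{x6},{x1,x6},{x2,x6},{x3,x6},{x4,x6},{x5,x6},{x1,x2,x6},{x3,x5,x6},{x4,x5,x6}} W4={{x1},{x2},{x3},{x5},{x1,x2},{x1,x3},{x1,x4},{x1,x5},{x1,x6},{x2,x3},{x2,x4},{x2,x5},{x2,x6},{x3,x5},{x3,x6},{x4,x5},{x5,x6},{x1,x2,x4},{x1,x2,x6},{x1,x3,x5},{x2,x3,x5},{x3,x5,x6},{x4,x5,x6}}
  W13={{x4,x6},{x4,x5,x6}} W14={{x1,x4},{x2,x4},{x4,x5},{x1,x2,x4},{x4,x5,x6}} W34={{x1,x6},{x2,x6},{x3,x6},{x5,x6},{x1,x2,x6},{x3,x5,x6},{x4,x5,x6}}
  W134={{x4,x5,x6}}
C dims 4,3,1; δ0: rk_F5 2; δ1: rk_F5 1
degree 0: 4−2−0 = 2 → Ȟ^0 ≅ Z/5 ⊕ Z/5
degree 1: 3−1−2 = 0 → Ȟ^1 ≅ 0
degree 2: 1−0−1 = 0 → Ȟ^2 ≅ 0

Ȟ^0(U;F) ≅ Z/5 ⊕ Z/5, Ȟ^1(U;F) ≅ 0, Ȟ^2(U;F) ≅ 0


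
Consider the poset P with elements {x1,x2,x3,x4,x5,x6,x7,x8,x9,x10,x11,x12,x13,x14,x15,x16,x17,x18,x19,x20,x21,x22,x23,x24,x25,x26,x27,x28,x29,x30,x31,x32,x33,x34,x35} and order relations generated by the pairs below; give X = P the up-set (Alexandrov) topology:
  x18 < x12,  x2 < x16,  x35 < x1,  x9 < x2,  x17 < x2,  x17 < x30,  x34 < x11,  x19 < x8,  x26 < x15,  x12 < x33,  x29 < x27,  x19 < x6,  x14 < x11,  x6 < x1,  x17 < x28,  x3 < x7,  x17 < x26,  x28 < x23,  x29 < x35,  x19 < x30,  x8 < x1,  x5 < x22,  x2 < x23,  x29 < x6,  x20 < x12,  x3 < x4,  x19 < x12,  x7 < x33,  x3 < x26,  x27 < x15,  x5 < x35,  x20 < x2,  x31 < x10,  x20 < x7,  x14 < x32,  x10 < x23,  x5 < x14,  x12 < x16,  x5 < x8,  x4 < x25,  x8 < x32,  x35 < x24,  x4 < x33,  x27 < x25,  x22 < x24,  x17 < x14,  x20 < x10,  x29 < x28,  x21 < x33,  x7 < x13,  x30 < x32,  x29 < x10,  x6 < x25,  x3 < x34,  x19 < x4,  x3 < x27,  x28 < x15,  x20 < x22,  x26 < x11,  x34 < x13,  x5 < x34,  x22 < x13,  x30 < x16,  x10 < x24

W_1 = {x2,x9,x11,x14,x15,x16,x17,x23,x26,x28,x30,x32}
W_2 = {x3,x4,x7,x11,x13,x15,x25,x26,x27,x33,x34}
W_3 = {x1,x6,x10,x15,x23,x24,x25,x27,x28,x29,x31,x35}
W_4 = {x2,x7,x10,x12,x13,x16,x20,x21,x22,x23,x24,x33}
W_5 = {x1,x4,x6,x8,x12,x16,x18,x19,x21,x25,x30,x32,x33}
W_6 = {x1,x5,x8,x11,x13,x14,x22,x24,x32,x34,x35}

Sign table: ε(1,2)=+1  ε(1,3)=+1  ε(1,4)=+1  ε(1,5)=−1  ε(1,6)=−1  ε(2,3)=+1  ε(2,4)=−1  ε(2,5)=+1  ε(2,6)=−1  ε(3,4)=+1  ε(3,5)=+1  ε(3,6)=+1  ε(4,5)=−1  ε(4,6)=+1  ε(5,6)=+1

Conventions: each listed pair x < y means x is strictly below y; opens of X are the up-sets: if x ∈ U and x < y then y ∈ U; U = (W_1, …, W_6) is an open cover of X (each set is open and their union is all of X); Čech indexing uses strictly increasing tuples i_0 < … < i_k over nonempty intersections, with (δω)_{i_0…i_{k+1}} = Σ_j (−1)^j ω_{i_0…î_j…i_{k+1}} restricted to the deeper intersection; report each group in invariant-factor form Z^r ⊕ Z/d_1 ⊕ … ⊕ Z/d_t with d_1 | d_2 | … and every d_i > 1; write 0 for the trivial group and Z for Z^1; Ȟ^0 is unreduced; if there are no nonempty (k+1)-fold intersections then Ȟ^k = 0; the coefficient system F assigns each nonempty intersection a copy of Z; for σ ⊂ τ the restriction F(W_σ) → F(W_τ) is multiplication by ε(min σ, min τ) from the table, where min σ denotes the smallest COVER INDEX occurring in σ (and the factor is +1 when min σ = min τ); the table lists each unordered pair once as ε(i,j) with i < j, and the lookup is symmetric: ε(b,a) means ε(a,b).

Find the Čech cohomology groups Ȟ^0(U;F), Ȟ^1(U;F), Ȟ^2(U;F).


cover nerve:
  W12={x11,x15,x26} W13={x15,x23,x28} W14={x2,x16,x23} W15={x16,x30,x32} W16={x11,x14,x32} W23={x15,x25,x27} W24={x7,x13,x33} W25={x4,x25,x33} W26={x11,x13,x34} W34={x10,x23,x24} W35={x1,x6,x25} W36={x1,x24,x35} W45={x12,x16,x21,x33} W46={x13,x22,x24} W56={x1,x8,x32}
  W123={x15} W126={x11} W134={x23} W145={x16} W156={x32} W235={x25} W245={x33} W246={x13} W346={x24} W356={x1}
C dims 6,15,10; δ0: rk 6, SNF 1^5·2; δ1: rk 9, SNF 1^9
Ȟ^0: (6−6)−0=0 ⇒ 0
Ȟ^1: (15−9)−6=0 plus torsion [2] ⇒ Z/2
Ȟ^2: (10−0)−9=1 ⇒ Z

Ȟ^0 = 0, Ȟ^1 = Z/2, Ȟ^2 = Z


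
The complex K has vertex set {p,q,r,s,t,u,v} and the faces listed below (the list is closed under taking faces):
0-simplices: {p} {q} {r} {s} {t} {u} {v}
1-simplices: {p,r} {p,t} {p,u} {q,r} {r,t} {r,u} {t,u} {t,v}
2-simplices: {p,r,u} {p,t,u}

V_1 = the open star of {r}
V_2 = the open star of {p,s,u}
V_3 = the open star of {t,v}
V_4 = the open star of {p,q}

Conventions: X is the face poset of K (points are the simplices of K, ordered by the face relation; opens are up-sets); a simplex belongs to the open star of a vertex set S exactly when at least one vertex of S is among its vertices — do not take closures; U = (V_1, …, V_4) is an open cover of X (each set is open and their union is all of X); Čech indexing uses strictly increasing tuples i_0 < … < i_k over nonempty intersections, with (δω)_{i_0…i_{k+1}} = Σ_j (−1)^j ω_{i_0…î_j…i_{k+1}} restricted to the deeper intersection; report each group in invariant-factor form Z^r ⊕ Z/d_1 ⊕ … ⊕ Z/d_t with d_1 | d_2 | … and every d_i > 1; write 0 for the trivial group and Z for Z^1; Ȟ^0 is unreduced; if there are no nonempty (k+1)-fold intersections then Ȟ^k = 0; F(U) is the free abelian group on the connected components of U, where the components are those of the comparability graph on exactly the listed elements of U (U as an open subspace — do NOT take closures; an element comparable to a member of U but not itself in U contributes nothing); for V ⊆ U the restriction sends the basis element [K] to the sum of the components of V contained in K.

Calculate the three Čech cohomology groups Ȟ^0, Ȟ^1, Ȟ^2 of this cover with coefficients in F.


cover nerve:
  V1={{r},{p,r},{q,r},{r,t},{r,u},{p,r,u}} V2={{p},{s},{u},{p,r},{p,t},{p,u},{r,u},{t,u},{p,r,u},{p,t,u}} V3={{t},{v},{p,t},{r,t},{t,u},{t,v},{p,t,u}} V4={{p},{q},{p,r},{p,t},{p,u},{q,r},{p,r,u},{p,t,u}}
  V12={{p,r},{r,u},{p,r,u}} V13={{r,t}} V14={{p,r},{q,r},{p,r,u}} V23={{p,t},{t,u},{p,t,u}} V24={{p},{p,r},{p,t},{p,u},{p,r,u},{p,t,u}} V34={{p,t},{p,t,u}}
  V124={{p,r},{p,r,u}} V234={{p,t},{p,t,u}}
components per intersection:
  V1: {{r},{p,r},{q,r},{r,t},{r,u},{p,r,u}}
  V2: {{p},{u},{p,r},{p,t},{p,u},{r,u},{t,u},{p,r,u},{p,t,u}} {{s}}
  V3: {{t},{v},{p,t},{r,t},{t,u},{t,v},{p,t,u}}
  V4: {{p},{p,r},{p,t},{p,u},{p,r,u},{p,t,u}} {{q},{q,r}}
  V12: {{p,r},{r,u},{p,r,u}}
  V13: {{r,t}}
  V14: {{p,r},{p,r,u}} {{q,r}}
  V23: {{p,t},{t,u},{p,t,u}}
  V24: {{p},{p,r},{p,t},{p,u},{p,r,u},{p,t,u}}
  V34: {{p,t},{p,t,u}}
  V124: {{p,r},{p,r,u}}
  V234: {{p,t},{p,t,u}}
C dims 6,7,2; δ0: rk 4, SNF 1^4; δ1: rk 2, SNF 1^2
Ȟ^0: (6−4)−0=2 ⇒ Z^2
Ȟ^1: (7−2)−4=1 ⇒ Z
Ȟ^2: (2−0)−2=0 ⇒ 0

Ȟ^0 ≅ Z^2; Ȟ^1 ≅ Z; Ȟ^2 ≅ 0


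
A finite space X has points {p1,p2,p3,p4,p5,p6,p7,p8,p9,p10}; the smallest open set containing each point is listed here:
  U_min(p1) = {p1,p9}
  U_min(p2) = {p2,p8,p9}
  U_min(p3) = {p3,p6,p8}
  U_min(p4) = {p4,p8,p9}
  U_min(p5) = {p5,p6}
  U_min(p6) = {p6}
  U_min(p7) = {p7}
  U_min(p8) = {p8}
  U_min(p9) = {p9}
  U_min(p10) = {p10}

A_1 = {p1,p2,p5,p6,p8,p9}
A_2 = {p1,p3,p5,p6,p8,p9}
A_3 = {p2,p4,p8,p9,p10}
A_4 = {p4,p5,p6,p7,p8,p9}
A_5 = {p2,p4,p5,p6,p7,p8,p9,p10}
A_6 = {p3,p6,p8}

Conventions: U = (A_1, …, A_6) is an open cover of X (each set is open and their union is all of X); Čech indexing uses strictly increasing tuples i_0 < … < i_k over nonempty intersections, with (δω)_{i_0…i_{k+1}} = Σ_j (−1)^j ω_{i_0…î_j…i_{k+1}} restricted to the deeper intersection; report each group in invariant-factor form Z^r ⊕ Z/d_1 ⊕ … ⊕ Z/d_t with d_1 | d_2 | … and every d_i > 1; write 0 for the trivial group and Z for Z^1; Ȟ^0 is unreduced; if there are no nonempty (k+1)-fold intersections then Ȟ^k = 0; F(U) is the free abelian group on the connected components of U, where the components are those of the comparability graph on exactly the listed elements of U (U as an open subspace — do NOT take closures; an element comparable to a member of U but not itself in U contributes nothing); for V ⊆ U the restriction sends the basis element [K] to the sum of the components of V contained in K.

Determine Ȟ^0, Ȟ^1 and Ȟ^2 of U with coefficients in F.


cover nerve:
  A12={p1,p5,p6,p8,p9} A13={p2,p8,p9} A14={p5,p6,p8,p9} A15={p2,p5,p6,p8,p9} A16={p6,p8} A23={p8,p9} A24={p5,p6,p8,p9} A25={p5,p6,p8,p9} A26={p3,p6,p8} A34={p4,p8,p9} A35={p2,p4,p8,p9,p10} A36={p8} A45={p4,p5,p6,p7,p8,p9} A46={p6,p8} A56={p6,p8}
  A123={p8,p9} A124={p5,p6,p8,p9} A125={p5,p6,p8,p9} A126={p6,p8} A134={p8,p9} A135={p2,p8,p9} A136={p8} A145={p5,p6,p8,p9} A146={p6,p8} A156={p6,p8} A234={p8,p9} A235={p8,p9} A236={p8} A245={p5,p6,p8,p9} A246={p6,p8} A256={p6,p8} A345={p4,p8,p9} A346={p8} A356={p8} A456={p6,p8}
  A1234={p8,p9} A1235={p8,p9} A1236={p8} A1245={p5,p6,p8,p9} A1246={p6,p8} A1256={p6,p8} A1345={p8,p9} A1346={p8} A1356={p8} A1456={p6,p8} A2345={p8,p9} A2346={p8} A2356={p8} A2456={p6,p8} A3456={p8}
  A12345={p8,p9} A12346={p8} A12356={p8} A12456={p6,p8} A13456={p8} A23456={p8}
  A123456={p8}
components per intersection:
  A1: {p1,p2,p8,p9} {p5,p6}
  A2: {p1,p9} {p3,p5,p6,p8}
  A3: {p2,p4,p8,p9} {p10}
  A4: {p4,p8,p9} {p5,p6} {p7}
  A5: {p2,p4,p8,p9} {p5,p6} {p7} {p10}
  A6: {p3,p6,p8}
  A12: {p1,p9} {p5,p6} {p8}
  A13: {p2,p8,p9}
  A14: {p5,p6} {p8} {p9}
  A15: {p2,p8,p9} {p5,p6}
  A16: {p6} {p8}
  A23: {p8} {p9}
  A24: {p5,p6} {p8} {p9}
  A25: {p5,p6} {p8} {p9}
  A26: {p3,p6,p8}
  A34: {p4,p8,p9}
  A35: {p2,p4,p8,p9} {p10}
  A36: {p8}
  A45: {p4,p8,p9} {p5,p6} {p7}
  A46: {p6} {p8}
  A56: {p6} {p8}
  A123: {p8} {p9}
  A124: {p5,p6} {p8} {p9}
  A125: {p5,p6} {p8} {p9}
  A126: {p6} {p8}
  A134: {p8} {p9}
  A135: {p2,p8,p9}
  A136: {p8}
  A145: {p5,p6} {p8} {p9}
  A146: {p6} {p8}
  A156: {p6} {p8}
  A234: {p8} {p9}
  A235: {p8} {p9}
  A236: {p8}
  A245: {p5,p6} {p8} {p9}
  A246: {p6} {p8}
  A256: {p6} {p8}
  A345: {p4,p8,p9}
  A346: {p8}
  A356: {p8}
  A456: {p6} {p8}
  A1234: {p8} {p9}
  A1235: {p8} {p9}
  A1236: {p8}
  A1245: {p5,p6} {p8} {p9}
  A1246: {p6} {p8}
  A1256: {p6} {p8}
  A1345: {p8} {p9}
  A1346: {p8}
  A1356: {p8}
  A1456: {p6} {p8}
  A2345: {p8} {p9}
  A2346: {p8}
  A2356: {p8}
  A2456: {p6} {p8}
  A3456: {p8}
  A12345: {p8} {p9}
  A12346: {p8}
  A12356: {p8}
  A12456: {p6} {p8}
  A13456: {p8}
  A23456: {p8}
  A123456: {p8}
C dims 14,31,38,25; δ0: rk 11, SNF 1^11; δ1: rk 20, SNF 1^20; δ2: rk 18, SNF 1^18
Ȟ^0: (14−11)−0=3 ⇒ Z^3
Ȟ^1: (31−20)−11=0 ⇒ 0
Ȟ^2: (38−18)−20=0 ⇒ 0

Ȟ^0 = Z^3,  Ȟ^1 = 0,  Ȟ^2 = 0


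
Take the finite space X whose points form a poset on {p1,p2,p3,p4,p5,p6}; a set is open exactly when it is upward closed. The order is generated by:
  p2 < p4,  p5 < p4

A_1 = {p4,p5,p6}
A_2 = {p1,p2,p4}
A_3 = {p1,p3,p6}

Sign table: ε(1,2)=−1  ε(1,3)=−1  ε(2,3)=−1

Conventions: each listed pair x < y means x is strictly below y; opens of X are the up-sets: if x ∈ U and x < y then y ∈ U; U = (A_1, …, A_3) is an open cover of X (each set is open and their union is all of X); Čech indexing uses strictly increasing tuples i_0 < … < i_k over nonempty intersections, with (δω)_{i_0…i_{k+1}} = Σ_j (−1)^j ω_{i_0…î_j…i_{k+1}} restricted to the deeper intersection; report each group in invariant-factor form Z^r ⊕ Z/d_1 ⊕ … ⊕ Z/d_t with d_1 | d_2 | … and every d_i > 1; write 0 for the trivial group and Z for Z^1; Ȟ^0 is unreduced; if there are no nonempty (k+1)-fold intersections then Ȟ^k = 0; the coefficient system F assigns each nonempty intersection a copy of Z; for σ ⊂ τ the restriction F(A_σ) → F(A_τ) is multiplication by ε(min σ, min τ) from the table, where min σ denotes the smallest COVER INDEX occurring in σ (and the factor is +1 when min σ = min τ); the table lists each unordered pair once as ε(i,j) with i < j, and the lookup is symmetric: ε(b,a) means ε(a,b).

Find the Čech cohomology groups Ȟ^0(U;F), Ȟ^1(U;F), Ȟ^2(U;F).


nonempty overlaps:
  A12={p4} A13={p6} A23={p1}
C dims 3,3; δ0: rk 3, SNF 1^2·2
degree 0: 3−3−0 = 0 → Ȟ^0 ≅ 0
degree 1: 3−0−3 = 0 plus torsion [2] → Ȟ^1 ≅ Z/2
degree 2: 0−0−0 = 0 → Ȟ^2 ≅ 0

Ȟ^0(U;F) ≅ 0,  Ȟ^1(U;F) ≅ Z/2,  Ȟ^2(U;F) ≅ 0


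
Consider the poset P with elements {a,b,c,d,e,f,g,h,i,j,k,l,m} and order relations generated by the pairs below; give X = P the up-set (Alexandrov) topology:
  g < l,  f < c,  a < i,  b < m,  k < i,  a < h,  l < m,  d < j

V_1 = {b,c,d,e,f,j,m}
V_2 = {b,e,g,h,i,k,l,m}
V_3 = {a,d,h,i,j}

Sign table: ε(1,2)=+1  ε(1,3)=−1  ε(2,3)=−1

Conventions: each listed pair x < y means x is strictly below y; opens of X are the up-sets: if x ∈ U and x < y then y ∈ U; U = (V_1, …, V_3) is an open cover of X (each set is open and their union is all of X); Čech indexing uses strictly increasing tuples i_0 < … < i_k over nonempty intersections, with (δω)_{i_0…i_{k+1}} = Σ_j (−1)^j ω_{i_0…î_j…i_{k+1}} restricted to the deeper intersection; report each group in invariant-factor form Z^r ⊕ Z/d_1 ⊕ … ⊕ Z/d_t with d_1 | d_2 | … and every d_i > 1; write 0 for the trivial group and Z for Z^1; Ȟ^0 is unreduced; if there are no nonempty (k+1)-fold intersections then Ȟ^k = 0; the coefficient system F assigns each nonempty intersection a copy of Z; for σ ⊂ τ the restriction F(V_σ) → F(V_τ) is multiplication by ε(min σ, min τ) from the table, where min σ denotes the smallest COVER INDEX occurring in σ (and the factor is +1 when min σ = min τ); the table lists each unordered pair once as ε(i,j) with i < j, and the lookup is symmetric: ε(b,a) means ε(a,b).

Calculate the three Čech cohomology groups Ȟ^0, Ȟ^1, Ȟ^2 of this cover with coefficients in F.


Ȟ^0 = Z, Ȟ^1 = Z, Ȟ^2 = 0

intersection data:
  V12={b,e,m} V13={d,j} V23={h,i}
C dims 3,3; δ0: rk 2, SNF 1^2
Ȟ^0 = (3 − 2) − 0 = 1, so Ȟ^0 ≅ Z
Ȟ^1 = (3 − 0) − 2 = 1, so Ȟ^1 ≅ Z
Ȟ^2 = (0 − 0) − 0 = 0, so Ȟ^2 ≅ 0


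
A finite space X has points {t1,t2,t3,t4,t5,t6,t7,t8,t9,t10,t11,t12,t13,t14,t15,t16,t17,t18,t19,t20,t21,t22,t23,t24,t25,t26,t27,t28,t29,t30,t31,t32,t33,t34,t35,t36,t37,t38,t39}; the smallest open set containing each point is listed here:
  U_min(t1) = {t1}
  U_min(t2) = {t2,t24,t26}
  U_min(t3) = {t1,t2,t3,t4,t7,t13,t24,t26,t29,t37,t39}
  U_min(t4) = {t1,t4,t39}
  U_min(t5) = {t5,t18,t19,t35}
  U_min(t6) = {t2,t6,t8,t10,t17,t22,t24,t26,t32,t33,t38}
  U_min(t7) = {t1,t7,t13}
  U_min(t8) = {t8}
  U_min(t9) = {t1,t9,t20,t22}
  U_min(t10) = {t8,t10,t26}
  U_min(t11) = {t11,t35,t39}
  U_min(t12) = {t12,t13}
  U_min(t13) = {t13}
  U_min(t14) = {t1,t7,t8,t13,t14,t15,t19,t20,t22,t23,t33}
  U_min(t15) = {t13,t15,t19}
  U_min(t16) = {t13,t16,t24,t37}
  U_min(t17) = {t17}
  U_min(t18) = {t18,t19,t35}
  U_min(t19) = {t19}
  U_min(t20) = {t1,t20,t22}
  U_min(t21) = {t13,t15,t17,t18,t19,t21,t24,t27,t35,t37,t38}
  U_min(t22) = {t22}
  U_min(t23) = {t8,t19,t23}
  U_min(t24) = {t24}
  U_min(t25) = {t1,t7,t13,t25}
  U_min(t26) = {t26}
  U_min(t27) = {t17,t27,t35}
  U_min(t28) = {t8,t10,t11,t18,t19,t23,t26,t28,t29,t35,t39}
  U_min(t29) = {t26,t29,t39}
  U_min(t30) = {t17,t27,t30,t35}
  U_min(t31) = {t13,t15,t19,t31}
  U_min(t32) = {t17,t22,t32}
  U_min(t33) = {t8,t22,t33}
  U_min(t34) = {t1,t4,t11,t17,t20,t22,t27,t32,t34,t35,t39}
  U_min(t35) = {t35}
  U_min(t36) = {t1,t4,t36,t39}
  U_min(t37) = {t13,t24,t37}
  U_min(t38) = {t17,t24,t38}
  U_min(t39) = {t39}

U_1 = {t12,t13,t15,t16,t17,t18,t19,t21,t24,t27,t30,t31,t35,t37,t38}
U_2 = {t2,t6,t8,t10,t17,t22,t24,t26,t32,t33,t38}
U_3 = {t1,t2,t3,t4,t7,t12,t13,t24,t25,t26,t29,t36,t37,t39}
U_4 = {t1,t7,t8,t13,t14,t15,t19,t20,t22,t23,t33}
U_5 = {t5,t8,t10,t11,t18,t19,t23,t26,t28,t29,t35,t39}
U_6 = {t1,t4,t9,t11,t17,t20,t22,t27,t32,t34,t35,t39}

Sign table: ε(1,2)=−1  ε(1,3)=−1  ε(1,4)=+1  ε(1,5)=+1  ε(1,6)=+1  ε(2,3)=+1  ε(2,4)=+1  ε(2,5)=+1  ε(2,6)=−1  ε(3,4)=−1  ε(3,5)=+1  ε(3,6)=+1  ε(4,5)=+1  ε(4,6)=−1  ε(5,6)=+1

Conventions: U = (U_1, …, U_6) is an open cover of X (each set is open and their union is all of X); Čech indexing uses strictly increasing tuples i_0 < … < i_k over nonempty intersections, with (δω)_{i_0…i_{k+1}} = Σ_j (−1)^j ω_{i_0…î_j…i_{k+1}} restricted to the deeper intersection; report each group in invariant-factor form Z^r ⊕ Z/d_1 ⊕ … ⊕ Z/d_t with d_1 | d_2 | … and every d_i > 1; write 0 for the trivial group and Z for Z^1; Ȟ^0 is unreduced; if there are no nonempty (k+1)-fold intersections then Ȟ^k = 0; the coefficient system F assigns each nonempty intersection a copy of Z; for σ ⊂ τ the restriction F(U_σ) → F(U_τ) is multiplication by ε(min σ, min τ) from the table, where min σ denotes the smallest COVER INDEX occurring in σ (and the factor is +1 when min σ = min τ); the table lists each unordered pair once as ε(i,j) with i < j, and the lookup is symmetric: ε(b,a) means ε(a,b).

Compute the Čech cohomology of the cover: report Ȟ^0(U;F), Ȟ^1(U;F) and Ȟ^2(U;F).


cover nerve:
  U12={t17,t24,t38} U13={t12,t13,t24,t37} U14={t13,t15,t19} U15={t18,t19,t35} U16={t17,t27,t35} U23={t2,t24,t26} U24={t8,t22,t33} U25={t8,t10,t26} U26={t17,t22,t32} U34={t1,t7,t13} U35={t26,t29,t39} U36={t1,t4,t39} U45={t8,t19,t23} U46={t1,t20,t22} U56={t11,t35,t39}
  U123={t24} U126={t17} U134={t13} U145={t19} U156={t35} U235={t26} U245={t8} U246={t22} U346={t1} U356={t39}
C dims 6,15,10; δ0: rk 6, SNF 1^5·2; δ1: rk 9, SNF 1^9
Ȟ^0: (6−6)−0=0 ⇒ 0
Ȟ^1: (15−9)−6=0 plus torsion [2] ⇒ Z/2
Ȟ^2: (10−0)−9=1 ⇒ Z

Ȟ^0 ≅ 0,  Ȟ^1 ≅ Z/2,  Ȟ^2 ≅ Z


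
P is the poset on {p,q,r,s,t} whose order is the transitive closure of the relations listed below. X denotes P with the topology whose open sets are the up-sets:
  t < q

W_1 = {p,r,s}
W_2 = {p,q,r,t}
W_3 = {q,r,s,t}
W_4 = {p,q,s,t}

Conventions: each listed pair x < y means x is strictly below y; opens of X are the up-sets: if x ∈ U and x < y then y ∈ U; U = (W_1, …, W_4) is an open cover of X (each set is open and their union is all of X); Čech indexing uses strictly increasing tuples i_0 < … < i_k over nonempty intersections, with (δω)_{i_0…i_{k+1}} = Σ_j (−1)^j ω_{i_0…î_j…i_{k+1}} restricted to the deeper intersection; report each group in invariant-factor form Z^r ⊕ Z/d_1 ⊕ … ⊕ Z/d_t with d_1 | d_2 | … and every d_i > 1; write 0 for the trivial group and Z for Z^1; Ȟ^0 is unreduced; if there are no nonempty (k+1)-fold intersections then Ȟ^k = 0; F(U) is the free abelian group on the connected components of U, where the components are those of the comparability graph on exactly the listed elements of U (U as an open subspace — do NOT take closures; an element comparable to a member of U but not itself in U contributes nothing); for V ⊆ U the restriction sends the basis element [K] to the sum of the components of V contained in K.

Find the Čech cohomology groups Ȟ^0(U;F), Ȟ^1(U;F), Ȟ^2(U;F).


Ȟ^0 = Z^4, Ȟ^1 = 0 and Ȟ^2 = 0

cover nerve:
  W12={p,r} W13={r,s} W14={p,s} W23={q,r,t} W24={p,q,t} W34={q,s,t}
  W123={r} W124={p} W134={s} W234={q,t}
components per intersection:
  W1: {p} {r} {s}
  W2: {p} {q,t} {r}
  W3: {q,t} {r} {s}
  W4: {p} {q,t} {s}
  W12: {p} {r}
  W13: {r} {s}
  W14: {p} {s}
  W23: {q,t} {r}
  W24: {p} {q,t}
  W34: {q,t} {s}
  W123: {r}
  W124: {p}
  W134: {s}
  W234: {q,t}
C dims 12,12,4; δ0: rk 8, SNF 1^8; δ1: rk 4, SNF 1^4
Ȟ^0: (12−8)−0=4 ⇒ Z^4
Ȟ^1: (12−4)−8=0 ⇒ 0
Ȟ^2: (4−0)−4=0 ⇒ 0


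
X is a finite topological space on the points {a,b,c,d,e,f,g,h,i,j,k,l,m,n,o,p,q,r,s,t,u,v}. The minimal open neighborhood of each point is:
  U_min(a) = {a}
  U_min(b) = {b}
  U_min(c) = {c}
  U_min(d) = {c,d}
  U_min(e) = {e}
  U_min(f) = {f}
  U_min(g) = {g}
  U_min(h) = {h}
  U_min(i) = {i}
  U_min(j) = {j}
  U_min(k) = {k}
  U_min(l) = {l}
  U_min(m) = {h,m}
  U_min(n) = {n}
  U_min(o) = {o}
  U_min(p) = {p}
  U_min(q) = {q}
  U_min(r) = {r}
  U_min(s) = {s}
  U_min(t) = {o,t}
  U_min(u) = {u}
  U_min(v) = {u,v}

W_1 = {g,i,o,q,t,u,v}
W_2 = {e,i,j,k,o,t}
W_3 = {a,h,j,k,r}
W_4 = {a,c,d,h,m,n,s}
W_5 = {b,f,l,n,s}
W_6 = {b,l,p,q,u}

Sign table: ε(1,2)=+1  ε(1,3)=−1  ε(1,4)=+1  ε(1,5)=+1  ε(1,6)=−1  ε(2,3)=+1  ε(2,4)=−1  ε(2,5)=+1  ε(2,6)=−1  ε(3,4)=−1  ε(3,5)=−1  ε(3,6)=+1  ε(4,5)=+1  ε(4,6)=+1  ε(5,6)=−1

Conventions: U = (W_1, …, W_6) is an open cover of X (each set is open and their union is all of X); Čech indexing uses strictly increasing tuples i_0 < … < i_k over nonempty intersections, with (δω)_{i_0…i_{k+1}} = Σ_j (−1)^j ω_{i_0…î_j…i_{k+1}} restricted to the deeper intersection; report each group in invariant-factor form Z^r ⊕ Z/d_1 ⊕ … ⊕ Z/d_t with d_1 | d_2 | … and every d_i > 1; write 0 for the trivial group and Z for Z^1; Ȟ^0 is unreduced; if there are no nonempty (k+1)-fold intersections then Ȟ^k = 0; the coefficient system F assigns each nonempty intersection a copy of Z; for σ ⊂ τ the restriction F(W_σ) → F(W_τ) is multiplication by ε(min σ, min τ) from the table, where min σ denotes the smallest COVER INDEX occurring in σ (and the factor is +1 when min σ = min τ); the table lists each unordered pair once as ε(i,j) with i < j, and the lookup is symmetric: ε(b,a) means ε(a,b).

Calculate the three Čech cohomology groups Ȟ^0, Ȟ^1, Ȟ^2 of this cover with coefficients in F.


Ȟ^0(U;F) ≅ 0,  Ȟ^1(U;F) ≅ Z/2,  Ȟ^2(U;F) ≅ 0

intersection data:
  W12={i,o,t} W16={q,u} W23={j,k} W34={a,h} W45={n,s} W56={b,l}
C dims 6,6; δ0: rk 6, SNF 1^5·2
Ȟ^0 = (6 − 6) − 0 = 0, so Ȟ^0 ≅ 0
Ȟ^1 = (6 − 0) − 6 = 0 plus torsion [2], so Ȟ^1 ≅ Z/2
Ȟ^2 = (0 − 0) − 0 = 0, so Ȟ^2 ≅ 0


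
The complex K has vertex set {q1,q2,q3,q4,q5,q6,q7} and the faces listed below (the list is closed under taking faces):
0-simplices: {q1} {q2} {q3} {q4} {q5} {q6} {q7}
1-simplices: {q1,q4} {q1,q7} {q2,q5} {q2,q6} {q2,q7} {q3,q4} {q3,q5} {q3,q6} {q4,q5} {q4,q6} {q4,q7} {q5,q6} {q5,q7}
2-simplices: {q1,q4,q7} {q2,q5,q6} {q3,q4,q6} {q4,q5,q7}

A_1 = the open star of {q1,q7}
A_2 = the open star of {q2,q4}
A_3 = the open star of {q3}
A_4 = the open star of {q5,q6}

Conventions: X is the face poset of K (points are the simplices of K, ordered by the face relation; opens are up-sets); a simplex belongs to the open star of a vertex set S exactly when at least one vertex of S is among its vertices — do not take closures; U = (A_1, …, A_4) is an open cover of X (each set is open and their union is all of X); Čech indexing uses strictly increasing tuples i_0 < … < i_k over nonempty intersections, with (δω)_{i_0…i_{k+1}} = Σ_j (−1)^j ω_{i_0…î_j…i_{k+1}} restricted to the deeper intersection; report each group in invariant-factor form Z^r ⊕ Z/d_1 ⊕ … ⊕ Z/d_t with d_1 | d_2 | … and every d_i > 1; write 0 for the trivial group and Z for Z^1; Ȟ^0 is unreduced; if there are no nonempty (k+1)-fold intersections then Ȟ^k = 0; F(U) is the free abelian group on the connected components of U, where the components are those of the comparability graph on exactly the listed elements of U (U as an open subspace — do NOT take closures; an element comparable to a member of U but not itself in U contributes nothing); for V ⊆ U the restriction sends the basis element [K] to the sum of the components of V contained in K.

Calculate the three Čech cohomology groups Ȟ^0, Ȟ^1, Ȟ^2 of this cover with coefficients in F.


Ȟ^0 = Z; Ȟ^1 = Z^3; Ȟ^2 = 0

nonempty overlaps:
  A1={{q1},{q7},{q1,q4},{q1,q7},{q2,q7},{q4,q7},{q5,q7},{q1,q4,q7},{q4,q5,q7}} A2={{q2},{q4},{q1,q4},{q2,q5},{q2,q6},{q2,q7},{q3,q4},{q4,q5},{q4,q6},{q4,q7},{q1,q4,q7},{q2,q5,q6},{q3,q4,q6},{q4,q5,q7}} A3={{q3},{q3,q4},{q3,q5},{q3,q6},{q3,q4,q6}} A4={{q5},{q6},{q2,q5},{q2,q6},{q3,q5},{q3,q6},{q4,q5},{q4,q6},{q5,q6},{q5,q7},{q2,q5,q6},{q3,q4,q6},{q4,q5,q7}}
  A12={{q1,q4},{q2,q7},{q4,q7},{q1,q4,q7},{q4,q5,q7}} A14={{q5,q7},{q4,q5,q7}} A23={{q3,q4},{q3,q4,q6}} A24={{q2,q5},{q2,q6},{q4,q5},{q4,q6},{q2,q5,q6},{q3,q4,q6},{q4,q5,q7}} A34={{q3,q5},{q3,q6},{q3,q4,q6}}
  A124={{q4,q5,q7}} A234={{q3,q4,q6}}
components per intersection:
  A1: {{q1},{q7},{q1,q4},{q1,q7},{q2,q7},{q4,q7},{q5,q7},{q1,q4,q7},{q4,q5,q7}}
  A2: {{q2},{q2,q5},{q2,q6},{q2,q7},{q2,q5,q6}} {{q4},{q1,q4},{q3,q4},{q4,q5},{q4,q6},{q4,q7},{q1,q4,q7},{q3,q4,q6},{q4,q5,q7}}
  A3: {{q3},{q3,q4},{q3,q5},{q3,q6},{q3,q4,q6}}
  A4: {{q5},{q6},{q2,q5},{q2,q6},{q3,q5},{q3,q6},{q4,q5},{q4,q6},{q5,q6},{q5,q7},{q2,q5,q6},{q3,q4,q6},{q4,q5,q7}}
  A12: {{q1,q4},{q4,q7},{q1,q4,q7},{q4,q5,q7}} {{q2,q7}}
  A14: {{q5,q7},{q4,q5,q7}}
  A23: {{q3,q4},{q3,q4,q6}}
  A24: {{q2,q5},{q2,q6},{q2,q5,q6}} {{q4,q5},{q4,q5,q7}} {{q4,q6},{q3,q4,q6}}
  A34: {{q3,q5}} {{q3,q6},{q3,q4,q6}}
  A124: {{q4,q5,q7}}
  A234: {{q3,q4,q6}}
C dims 5,9,2; δ0: rk 4, SNF 1^4; δ1: rk 2, SNF 1^2
degree 0: 5−4−0 = 1 → Ȟ^0 ≅ Z
degree 1: 9−2−4 = 3 → Ȟ^1 ≅ Z^3
degree 2: 2−0−2 = 0 → Ȟ^2 ≅ 0
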